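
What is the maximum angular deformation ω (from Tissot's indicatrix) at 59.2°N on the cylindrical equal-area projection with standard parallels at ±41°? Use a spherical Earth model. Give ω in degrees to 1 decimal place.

43.4°

A cylindrical equal-area projection with standard parallel φ₀ has meridian scale h = cos φ / cos φ₀ and parallel scale k = cos φ₀ / cos φ (so areas are preserved, h·k = 1).
At 59.2°: h = 0.6785, k = 1.474; principal scales a = 1.474, b = 0.6785.
sin(ω/2) = (a − b)/(a + b) = 0.7955/2.152 = 0.3696, so ω = 2 arcsin(0.3696) ≈ 43.4°.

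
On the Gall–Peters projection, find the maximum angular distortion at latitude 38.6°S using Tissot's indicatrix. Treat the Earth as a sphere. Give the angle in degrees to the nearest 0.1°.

11.4°

The Gall–Peters projection is cylindrical equal-area with φ₀ = 45°. For cylindrical equal-area with standard parallel φ₀, h = cos φ / cos φ₀ and k = cos φ₀ / cos φ, so h·k = 1.
At 38.6°: h = 1.105, k = 0.9048; principal scales a = 1.105, b = 0.9048.
sin(ω/2) = (a − b)/(a + b) = 0.2005/2.010 = 0.09973, so ω = 2 arcsin(0.09973) ≈ 11.4°.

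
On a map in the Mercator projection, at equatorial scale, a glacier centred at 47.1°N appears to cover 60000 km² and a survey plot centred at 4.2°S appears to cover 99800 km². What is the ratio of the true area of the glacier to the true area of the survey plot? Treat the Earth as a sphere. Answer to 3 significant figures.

0.280

Mercator's areal exaggeration is sec²φ; hence true area = (apparent area) · cos²φ.
True area of glacier: 60000 × cos²(47.1°) = 60000 × 0.4634 = 27800 km².
True area of survey plot: 99800 × cos²(4.2°) = 99800 × 0.9946 = 99260 km².
Ratio = 27800 / 99260 ≈ 0.280.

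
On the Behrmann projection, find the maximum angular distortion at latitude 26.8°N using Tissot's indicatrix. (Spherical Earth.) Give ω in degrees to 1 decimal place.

The Behrmann projection is cylindrical equal-area with φ₀ = 30°. For cylindrical equal-area with standard parallel φ₀, h = cos φ / cos φ₀ and k = cos φ₀ / cos φ, so h·k = 1.
At 26.8°: h = 1.031, k = 0.9702; principal scales a = 1.031, b = 0.9702.
sin(ω/2) = (a − b)/(a + b) = 0.06043/2.001 = 0.03020, so ω = 2 arcsin(0.03020) ≈ 3.5°.

3.5°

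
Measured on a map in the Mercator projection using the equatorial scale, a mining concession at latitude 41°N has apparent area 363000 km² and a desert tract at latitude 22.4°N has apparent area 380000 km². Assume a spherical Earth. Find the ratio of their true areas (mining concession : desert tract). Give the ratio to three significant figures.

0.637

On Mercator the areal scale is sec²φ, so true area = apparent × cos²φ.
True area of mining concession: 363000 × cos²(41°) = 363000 × 0.5696 = 206800 km².
True area of desert tract: 380000 × cos²(22.4°) = 380000 × 0.8548 = 324800 km².
Ratio = 206800 / 324800 ≈ 0.637.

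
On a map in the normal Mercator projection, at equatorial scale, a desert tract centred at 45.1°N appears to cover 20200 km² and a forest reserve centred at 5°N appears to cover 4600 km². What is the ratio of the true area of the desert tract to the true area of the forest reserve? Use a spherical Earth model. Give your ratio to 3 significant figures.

2.20

Mercator's areal exaggeration is sec²φ; hence true area = (apparent area) · cos²φ.
True area of desert tract: 20200 × cos²(45.1°) = 20200 × 0.4983 = 10060 km².
True area of forest reserve: 4600 × cos²(5°) = 4600 × 0.9924 = 4565 km².
Ratio = 10060 / 4565 ≈ 2.20.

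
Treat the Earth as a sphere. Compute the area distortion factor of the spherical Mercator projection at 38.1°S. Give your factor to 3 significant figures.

For Mercator, h = k = sec φ (a conformal cylindrical projection has a single point scale, 1/cos φ).
Areal scale = k² = sec²φ = 1/cos²(38.1°) = 1/0.7869² = 1.615.

1.61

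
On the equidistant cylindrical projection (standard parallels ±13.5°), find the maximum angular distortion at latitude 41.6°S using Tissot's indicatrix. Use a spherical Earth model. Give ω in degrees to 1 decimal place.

15.0°

With standard parallel φ₀ = 13.5°, the equirectangular projection gives x = Rλ cos φ₀, y = Rφ, so h = 1 and k = cos 13.5° / cos φ.
At 41.6°: h = 1.000, k = 1.300; principal scales a = 1.300, b = 1.000.
sin(ω/2) = (a − b)/(a + b) = 0.3003/2.300 = 0.1306, so ω = 2 arcsin(0.1306) ≈ 15.0°.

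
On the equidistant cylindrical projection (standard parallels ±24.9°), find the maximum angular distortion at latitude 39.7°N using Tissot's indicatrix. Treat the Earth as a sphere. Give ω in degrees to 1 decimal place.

With standard parallel φ₀ = 24.9°, the equirectangular projection gives x = Rλ cos φ₀, y = Rφ, so h = 1 and k = cos 24.9° / cos φ.
At 39.7°: h = 1.000, k = 1.179; principal scales a = 1.179, b = 1.000.
sin(ω/2) = (a − b)/(a + b) = 0.1789/2.179 = 0.08211, so ω = 2 arcsin(0.08211) ≈ 9.4°.

9.4°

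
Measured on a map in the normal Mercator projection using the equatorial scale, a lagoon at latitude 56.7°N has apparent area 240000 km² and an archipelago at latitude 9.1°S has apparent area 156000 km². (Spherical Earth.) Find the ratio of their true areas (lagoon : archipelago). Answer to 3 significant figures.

Since Mercator area scale is 1/cos²φ, the true area equals the apparent area multiplied by cos²φ.
True area of lagoon: 240000 × cos²(56.7°) = 240000 × 0.3014 = 72340 km².
True area of archipelago: 156000 × cos²(9.1°) = 156000 × 0.9750 = 152100 km².
Ratio = 72340 / 152100 ≈ 0.476.

0.476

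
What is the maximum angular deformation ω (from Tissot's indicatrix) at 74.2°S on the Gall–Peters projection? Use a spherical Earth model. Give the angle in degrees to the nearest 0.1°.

95.8°

The Gall–Peters projection is cylindrical equal-area with φ₀ = 45°. Cylindrical equal-area (φ₀ = 45°): h = cos φ / cos 45° along meridians, k = cos 45° / cos φ along parallels; h·k = 1.
At 74.2°: h = 0.3851, k = 2.597; principal scales a = 2.597, b = 0.3851.
sin(ω/2) = (a − b)/(a + b) = 2.212/2.982 = 0.7417, so ω = 2 arcsin(0.7417) ≈ 95.8°.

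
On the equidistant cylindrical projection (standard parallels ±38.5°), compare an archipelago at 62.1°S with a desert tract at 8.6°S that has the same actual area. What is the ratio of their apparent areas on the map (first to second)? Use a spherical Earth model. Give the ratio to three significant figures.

2.11

The equidistant cylindrical projection with φ₀ = 38.5° has h = 1 (meridians true) and k = cos φ₀ / cos φ along parallels.
Areal scale at 62.1°: h·k = 1.000 × 1.672 = 1.672.
Areal scale at 8.6°: h·k = 1.000 × 0.7915 = 0.7915.
Ratio = 1.672/0.7915 ≈ 2.11.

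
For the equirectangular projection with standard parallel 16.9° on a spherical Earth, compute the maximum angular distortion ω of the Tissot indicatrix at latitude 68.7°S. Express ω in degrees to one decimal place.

In the equirectangular projection with standard parallel φ₀ = 16.9° (x = Rλ cos φ₀, y = Rφ), meridians are true-scale (h = 1) and the parallel scale is k = cos φ₀ / cos φ.
At 68.7°: h = 1.000, k = 2.634; principal scales a = 2.634, b = 1.000.
sin(ω/2) = (a − b)/(a + b) = 1.634/3.634 = 0.4496, so ω = 2 arcsin(0.4496) ≈ 53.4°.

53.4°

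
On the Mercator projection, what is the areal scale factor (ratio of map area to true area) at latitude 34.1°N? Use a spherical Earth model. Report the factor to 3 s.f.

Mercator is conformal, so the point scale is isotropic: h = k = sec φ = 1/cos φ.
Areal scale = k² = sec²φ = 1/cos²(34.1°) = 1/0.8281² = 1.458.

1.46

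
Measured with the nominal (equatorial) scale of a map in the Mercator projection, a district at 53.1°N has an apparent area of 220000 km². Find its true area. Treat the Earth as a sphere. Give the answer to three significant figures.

79300 km²

For Mercator, h = k = sec φ (a conformal cylindrical projection has a single point scale, 1/cos φ).
Areal scale = k² = sec²φ = 1/cos²(53.1°) = 1/0.6004² = 2.774.
True area = apparent / (areal scale) = 220000 / 2.774 ≈ 79300 km².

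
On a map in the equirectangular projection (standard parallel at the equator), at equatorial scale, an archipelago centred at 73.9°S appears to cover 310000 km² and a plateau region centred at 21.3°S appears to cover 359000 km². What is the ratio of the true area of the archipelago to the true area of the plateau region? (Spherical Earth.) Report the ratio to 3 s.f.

0.257

Plate carrée has h = 1 and k = sec φ, giving areal scale sec φ; true area = (apparent area) · cos φ.
True area of archipelago: 310000 × cos(73.9°) = 310000 × 0.2773 = 85970 km².
True area of plateau region: 359000 × cos(21.3°) = 359000 × 0.9317 = 334500 km².
Ratio = 85970 / 334500 ≈ 0.257.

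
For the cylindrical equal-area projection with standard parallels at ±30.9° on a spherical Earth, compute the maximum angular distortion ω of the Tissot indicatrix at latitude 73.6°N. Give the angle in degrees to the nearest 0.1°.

A cylindrical equal-area projection with standard parallel φ₀ has meridian scale h = cos φ / cos φ₀ and parallel scale k = cos φ₀ / cos φ (so areas are preserved, h·k = 1).
At 73.6°: h = 0.3290, k = 3.039; principal scales a = 3.039, b = 0.3290.
sin(ω/2) = (a − b)/(a + b) = 2.710/3.368 = 0.8046, so ω = 2 arcsin(0.8046) ≈ 107.1°.

107.1°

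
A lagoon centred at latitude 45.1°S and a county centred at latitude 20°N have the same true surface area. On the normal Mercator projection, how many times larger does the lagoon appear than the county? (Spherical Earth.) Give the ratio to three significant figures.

Mercator areal scale is sec²φ.
At 45.1°: sec²(45.1°) = 1/0.7059² = 2.007.
At 20°: sec²(20°) = 1/0.9397² = 1.132.
Ratio = 2.007/1.132 = cos²(20°)/cos²(45.1°) ≈ 1.77.

1.77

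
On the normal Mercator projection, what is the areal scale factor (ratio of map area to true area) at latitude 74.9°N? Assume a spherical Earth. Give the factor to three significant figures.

Mercator is conformal, so the point scale is isotropic: h = k = sec φ = 1/cos φ.
Areal scale = k² = sec²φ = 1/cos²(74.9°) = 1/0.2605² = 14.74.

14.7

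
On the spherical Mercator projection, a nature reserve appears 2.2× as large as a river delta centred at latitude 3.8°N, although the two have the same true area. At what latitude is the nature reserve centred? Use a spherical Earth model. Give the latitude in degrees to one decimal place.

47.7°

Mercator areal scale is sec²φ, so apparent-area ratio = sec²φ₁ / sec²φ₂ = cos²φ₂ / cos²φ₁.
cos²φ₂ / cos²φ₁ = 2.2  ⇒  cos φ₁ = cos 3.8° / √2.2 = 0.9978/1.483 = 0.6727.
φ₁ = arccos(0.6727) ≈ 47.7°.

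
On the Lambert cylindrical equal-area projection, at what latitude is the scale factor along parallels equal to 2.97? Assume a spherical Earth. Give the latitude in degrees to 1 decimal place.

The Lambert cylindrical equal-area projection is the cylindrical equal-area projection with its standard parallel at the equator (φ₀ = 0). A cylindrical equal-area projection with standard parallel φ₀ has meridian scale h = cos φ / cos φ₀ and parallel scale k = cos φ₀ / cos φ (so areas are preserved, h·k = 1).
k = cos φ₀ / cos φ = 2.97  ⇒  cos φ = cos 0° / 2.97 = 0.3367.
φ = arccos(0.3367) ≈ 70.3°.

70.3°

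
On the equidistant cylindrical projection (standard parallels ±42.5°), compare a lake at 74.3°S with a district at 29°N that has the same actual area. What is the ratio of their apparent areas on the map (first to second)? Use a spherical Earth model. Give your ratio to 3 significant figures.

3.23

With standard parallel φ₀ = 42.5°, the equirectangular projection gives x = Rλ cos φ₀, y = Rφ, so h = 1 and k = cos 42.5° / cos φ.
Areal scale at 74.3°: h·k = 1.000 × 2.725 = 2.725.
Areal scale at 29°: h·k = 1.000 × 0.8430 = 0.8430.
Ratio = 2.725/0.8430 ≈ 3.23.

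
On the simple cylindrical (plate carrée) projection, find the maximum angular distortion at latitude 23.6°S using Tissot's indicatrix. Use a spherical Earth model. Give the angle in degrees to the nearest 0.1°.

5.0°

Plate carrée maps x = Rλ, y = Rφ. The meridian scale is h = 1 and the parallel scale is k = 1/cos φ = sec φ.
At 23.6°: h = 1.000, k = 1.091; principal scales a = 1.091, b = 1.000.
sin(ω/2) = (a − b)/(a + b) = 0.09127/2.091 = 0.04364, so ω = 2 arcsin(0.04364) ≈ 5.0°.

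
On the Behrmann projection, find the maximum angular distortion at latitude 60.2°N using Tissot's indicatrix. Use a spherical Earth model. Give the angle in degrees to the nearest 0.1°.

60.6°

Behrmann is a cylindrical equal-area projection with standard parallels at ±30°. A cylindrical equal-area projection with standard parallel φ₀ has meridian scale h = cos φ / cos φ₀ and parallel scale k = cos φ₀ / cos φ (so areas are preserved, h·k = 1).
At 60.2°: h = 0.5739, k = 1.743; principal scales a = 1.743, b = 0.5739.
sin(ω/2) = (a − b)/(a + b) = 1.169/2.316 = 0.5045, so ω = 2 arcsin(0.5045) ≈ 60.6°.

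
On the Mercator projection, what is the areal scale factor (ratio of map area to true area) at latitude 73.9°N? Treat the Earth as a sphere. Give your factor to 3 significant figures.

For Mercator, h = k = sec φ (a conformal cylindrical projection has a single point scale, 1/cos φ).
Areal scale = k² = sec²φ = 1/cos²(73.9°) = 1/0.2773² = 13.00.

13.0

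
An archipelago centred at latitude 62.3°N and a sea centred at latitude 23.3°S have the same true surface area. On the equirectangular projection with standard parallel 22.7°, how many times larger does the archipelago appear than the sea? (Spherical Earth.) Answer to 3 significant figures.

1.98

With standard parallel φ₀ = 22.7°, the equirectangular projection gives x = Rλ cos φ₀, y = Rφ, so h = 1 and k = cos 22.7° / cos φ.
Areal scale at 62.3°: h·k = 1.000 × 1.985 = 1.985.
Areal scale at 23.3°: h·k = 1.000 × 1.004 = 1.004.
Ratio = 1.985/1.004 ≈ 1.98.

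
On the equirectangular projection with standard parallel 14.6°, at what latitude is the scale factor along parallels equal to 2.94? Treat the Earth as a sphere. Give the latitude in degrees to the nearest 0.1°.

In the equirectangular projection with standard parallel φ₀ = 14.6° (x = Rλ cos φ₀, y = Rφ), meridians are true-scale (h = 1) and the parallel scale is k = cos φ₀ / cos φ.
k = cos φ₀ / cos φ = 2.94  ⇒  cos φ = cos 14.6° / 2.94 = 0.3292.
φ = arccos(0.3292) ≈ 70.8°.

70.8°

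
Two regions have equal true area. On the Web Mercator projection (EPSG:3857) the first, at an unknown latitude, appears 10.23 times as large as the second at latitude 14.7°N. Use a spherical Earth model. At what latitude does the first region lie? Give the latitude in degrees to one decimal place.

On Mercator, (apparent₁)/(apparent₂) = sec²φ₁ / sec²φ₂ when true areas are equal.
cos²φ₂ / cos²φ₁ = 10.23  ⇒  cos φ₁ = cos 14.7° / √10.23 = 0.9673/3.198 = 0.3024.
φ₁ = arccos(0.3024) ≈ 72.4°.

72.4°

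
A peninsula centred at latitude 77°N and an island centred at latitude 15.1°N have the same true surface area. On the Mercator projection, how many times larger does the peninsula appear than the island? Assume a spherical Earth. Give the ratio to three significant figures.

Mercator is conformal with k = sec φ, so areal scale = k² = sec²φ.
At 77°: sec²(77°) = 1/0.2250² = 19.76.
At 15.1°: sec²(15.1°) = 1/0.9655² = 1.073.
Ratio = 19.76/1.073 = cos²(15.1°)/cos²(77°) ≈ 18.4.

18.4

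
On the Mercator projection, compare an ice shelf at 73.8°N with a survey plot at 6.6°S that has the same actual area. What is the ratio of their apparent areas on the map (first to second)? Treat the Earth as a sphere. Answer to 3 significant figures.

Mercator is conformal with k = sec φ, so areal scale = k² = sec²φ.
At 73.8°: sec²(73.8°) = 1/0.2790² = 12.85.
At 6.6°: sec²(6.6°) = 1/0.9934² = 1.013.
Ratio = 12.85/1.013 = cos²(6.6°)/cos²(73.8°) ≈ 12.7.

12.7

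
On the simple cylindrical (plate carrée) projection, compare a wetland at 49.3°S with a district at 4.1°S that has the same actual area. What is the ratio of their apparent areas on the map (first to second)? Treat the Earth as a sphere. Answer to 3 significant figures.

1.53

Plate carrée maps x = Rλ, y = Rφ. The meridian scale is h = 1 and the parallel scale is k = 1/cos φ = sec φ.
Areal scale at 49.3°: h·k = 1.000 × 1.534 = 1.534.
Areal scale at 4.1°: h·k = 1.000 × 1.003 = 1.003.
Ratio = 1.534/1.003 ≈ 1.53.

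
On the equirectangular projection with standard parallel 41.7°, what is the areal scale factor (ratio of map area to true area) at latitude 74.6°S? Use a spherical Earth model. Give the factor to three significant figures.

2.81

In the equirectangular projection with standard parallel φ₀ = 41.7° (x = Rλ cos φ₀, y = Rφ), meridians are true-scale (h = 1) and the parallel scale is k = cos φ₀ / cos φ.
Areal scale = h·k = 1 × cos φ₀ / cos φ; at 74.6°, h = 1.000, k = 2.812, so h·k = 2.812.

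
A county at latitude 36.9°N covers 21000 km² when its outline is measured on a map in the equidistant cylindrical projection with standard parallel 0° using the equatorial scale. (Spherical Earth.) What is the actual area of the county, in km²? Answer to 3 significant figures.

For the equirectangular projection with φ₀ = 0 (plate carrée), h = 1 along meridians and k = sec φ along parallels.
Areal scale = h·k = 1 × sec φ; at 36.9°, h = 1.000, k = 1.250, so h·k = 1.250.
True area = apparent / (areal scale) = 21000 / 1.250 ≈ 16800 km².

16800 km²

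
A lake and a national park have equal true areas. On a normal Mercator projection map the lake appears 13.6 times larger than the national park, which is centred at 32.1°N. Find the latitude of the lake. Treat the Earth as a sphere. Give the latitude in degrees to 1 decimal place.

For equal true areas on Mercator, apparent areas scale as sec²φ, so the ratio is cos²φ₂ / cos²φ₁.
cos²φ₂ / cos²φ₁ = 13.6  ⇒  cos φ₁ = cos 32.1° / √13.6 = 0.8471/3.688 = 0.2297.
φ₁ = arccos(0.2297) ≈ 76.7°.

76.7°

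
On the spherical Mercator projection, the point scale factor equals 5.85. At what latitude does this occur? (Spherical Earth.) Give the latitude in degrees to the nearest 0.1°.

Mercator scale is k = sec φ = 1/cos φ.
1/cos φ = 5.85  ⇒  cos φ = 0.1709  ⇒  φ = arccos(0.1709) ≈ 80.2°.

80.2°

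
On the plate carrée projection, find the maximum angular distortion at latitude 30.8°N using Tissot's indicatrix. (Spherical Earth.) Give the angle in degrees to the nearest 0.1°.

8.7°

In the plate carrée (x = Rλ, y = Rφ), meridians are true-scale (h = 1) and parallels are stretched by k = sec φ.
At 30.8°: h = 1.000, k = 1.164; principal scales a = 1.164, b = 1.000.
sin(ω/2) = (a − b)/(a + b) = 0.1642/2.164 = 0.07587, so ω = 2 arcsin(0.07587) ≈ 8.7°.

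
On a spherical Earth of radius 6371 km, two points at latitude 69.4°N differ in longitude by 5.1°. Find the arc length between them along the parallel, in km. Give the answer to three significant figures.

Arc length along a parallel = R cos φ · Δλ (with Δλ in radians).
= 6371 × cos 69.4° × (5.1° × π/180) = 6371 × 0.3518 × 0.08901 ≈ 200 km.

200 km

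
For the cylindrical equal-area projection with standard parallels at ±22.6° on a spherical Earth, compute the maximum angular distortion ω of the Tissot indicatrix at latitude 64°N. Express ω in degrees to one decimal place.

78.4°

A cylindrical equal-area projection with standard parallel φ₀ has meridian scale h = cos φ / cos φ₀ and parallel scale k = cos φ₀ / cos φ (so areas are preserved, h·k = 1).
At 64°: h = 0.4748, k = 2.106; principal scales a = 2.106, b = 0.4748.
sin(ω/2) = (a − b)/(a + b) = 1.631/2.581 = 0.6320, so ω = 2 arcsin(0.6320) ≈ 78.4°.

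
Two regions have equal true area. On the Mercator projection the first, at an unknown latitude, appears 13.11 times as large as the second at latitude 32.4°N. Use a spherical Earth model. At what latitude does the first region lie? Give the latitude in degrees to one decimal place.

Mercator areal scale is sec²φ, so apparent-area ratio = sec²φ₁ / sec²φ₂ = cos²φ₂ / cos²φ₁.
cos²φ₂ / cos²φ₁ = 13.11  ⇒  cos φ₁ = cos 32.4° / √13.11 = 0.8443/3.621 = 0.2332.
φ₁ = arccos(0.2332) ≈ 76.5°.

76.5°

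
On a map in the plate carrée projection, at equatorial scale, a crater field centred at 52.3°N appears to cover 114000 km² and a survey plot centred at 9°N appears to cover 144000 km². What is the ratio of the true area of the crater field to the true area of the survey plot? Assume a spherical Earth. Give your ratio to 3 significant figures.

0.490

Plate carrée has h = 1 and k = sec φ, giving areal scale sec φ; true area = (apparent area) · cos φ.
True area of crater field: 114000 × cos(52.3°) = 114000 × 0.6115 = 69710 km².
True area of survey plot: 144000 × cos(9°) = 144000 × 0.9877 = 142200 km².
Ratio = 69710 / 142200 ≈ 0.490.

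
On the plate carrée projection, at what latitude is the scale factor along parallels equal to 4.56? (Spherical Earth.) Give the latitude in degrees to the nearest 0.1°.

77.3°

Plate carrée: h = 1, k = sec φ along parallels.
sec φ = 4.56  ⇒  cos φ = 0.2193  ⇒  φ ≈ 77.3°.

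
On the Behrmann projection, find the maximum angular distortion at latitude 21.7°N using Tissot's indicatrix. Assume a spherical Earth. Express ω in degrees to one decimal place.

8.1°

Behrmann is a cylindrical equal-area projection with standard parallels at ±30°. For cylindrical equal-area with standard parallel φ₀, h = cos φ / cos φ₀ and k = cos φ₀ / cos φ, so h·k = 1.
At 21.7°: h = 1.073, k = 0.9321; principal scales a = 1.073, b = 0.9321.
sin(ω/2) = (a − b)/(a + b) = 0.1408/2.005 = 0.07022, so ω = 2 arcsin(0.07022) ≈ 8.1°.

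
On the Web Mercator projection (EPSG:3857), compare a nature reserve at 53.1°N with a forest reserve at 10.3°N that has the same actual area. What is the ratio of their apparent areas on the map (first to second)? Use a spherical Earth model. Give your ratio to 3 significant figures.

Mercator areal scale is sec²φ.
At 53.1°: sec²(53.1°) = 1/0.6004² = 2.774.
At 10.3°: sec²(10.3°) = 1/0.9839² = 1.033.
Ratio = 2.774/1.033 = cos²(10.3°)/cos²(53.1°) ≈ 2.69.

2.69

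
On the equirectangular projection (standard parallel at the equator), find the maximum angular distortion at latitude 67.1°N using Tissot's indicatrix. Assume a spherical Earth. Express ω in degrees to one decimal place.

52.2°

In the plate carrée (x = Rλ, y = Rφ), meridians are true-scale (h = 1) and parallels are stretched by k = sec φ.
At 67.1°: h = 1.000, k = 2.570; principal scales a = 2.570, b = 1.000.
sin(ω/2) = (a − b)/(a + b) = 1.570/3.570 = 0.4398, so ω = 2 arcsin(0.4398) ≈ 52.2°.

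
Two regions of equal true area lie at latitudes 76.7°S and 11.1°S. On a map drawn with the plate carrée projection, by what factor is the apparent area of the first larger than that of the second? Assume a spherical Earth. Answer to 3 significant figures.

For the equirectangular projection with φ₀ = 0 (plate carrée), h = 1 along meridians and k = sec φ along parallels.
Areal scale at 76.7°: h·k = 1.000 × 4.347 = 4.347.
Areal scale at 11.1°: h·k = 1.000 × 1.019 = 1.019.
Ratio = 4.347/1.019 ≈ 4.27.

4.27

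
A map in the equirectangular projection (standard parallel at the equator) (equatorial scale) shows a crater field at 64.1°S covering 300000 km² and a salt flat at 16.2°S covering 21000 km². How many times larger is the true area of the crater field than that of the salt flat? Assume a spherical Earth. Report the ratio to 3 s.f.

Plate carrée has h = 1 and k = sec φ, giving areal scale sec φ; true area = (apparent area) · cos φ.
True area of crater field: 300000 × cos(64.1°) = 300000 × 0.4368 = 131000 km².
True area of salt flat: 21000 × cos(16.2°) = 21000 × 0.9603 = 20170 km².
Ratio = 131000 / 20170 ≈ 6.50.

6.50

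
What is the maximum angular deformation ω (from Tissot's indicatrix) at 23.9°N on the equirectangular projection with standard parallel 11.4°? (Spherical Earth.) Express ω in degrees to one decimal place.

The equidistant cylindrical projection with φ₀ = 11.4° has h = 1 (meridians true) and k = cos φ₀ / cos φ along parallels.
At 23.9°: h = 1.000, k = 1.072; principal scales a = 1.072, b = 1.000.
sin(ω/2) = (a − b)/(a + b) = 0.07221/2.072 = 0.03485, so ω = 2 arcsin(0.03485) ≈ 4.0°.

4.0°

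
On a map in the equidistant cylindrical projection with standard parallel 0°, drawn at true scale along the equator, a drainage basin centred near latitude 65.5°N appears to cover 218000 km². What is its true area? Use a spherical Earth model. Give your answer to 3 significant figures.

Plate carrée maps x = Rλ, y = Rφ. The meridian scale is h = 1 and the parallel scale is k = 1/cos φ = sec φ.
Areal scale = h·k = 1 × sec φ; at 65.5°, h = 1.000, k = 2.411, so h·k = 2.411.
True area = apparent / (areal scale) = 218000 / 2.411 ≈ 90400 km².

90400 km²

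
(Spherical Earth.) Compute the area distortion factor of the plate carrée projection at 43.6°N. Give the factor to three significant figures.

1.38

In the plate carrée (x = Rλ, y = Rφ), meridians are true-scale (h = 1) and parallels are stretched by k = sec φ.
Areal scale = h·k = 1 × sec φ; at 43.6°, h = 1.000, k = 1.381, so h·k = 1.381.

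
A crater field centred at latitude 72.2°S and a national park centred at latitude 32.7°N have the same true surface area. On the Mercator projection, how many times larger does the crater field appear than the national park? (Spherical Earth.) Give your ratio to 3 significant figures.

On Mercator, area is exaggerated by sec²φ = 1/cos²φ.
At 72.2°: sec²(72.2°) = 1/0.3057² = 10.70.
At 32.7°: sec²(32.7°) = 1/0.8415² = 1.412.
Ratio = 10.70/1.412 = cos²(32.7°)/cos²(72.2°) ≈ 7.58.

7.58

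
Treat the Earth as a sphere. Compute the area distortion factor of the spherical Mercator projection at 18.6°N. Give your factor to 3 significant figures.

For Mercator, h = k = sec φ (a conformal cylindrical projection has a single point scale, 1/cos φ).
Areal scale = k² = sec²φ = 1/cos²(18.6°) = 1/0.9478² = 1.113.

1.11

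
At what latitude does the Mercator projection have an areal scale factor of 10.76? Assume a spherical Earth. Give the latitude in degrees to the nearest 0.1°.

72.3°

Mercator areal scale is sec²φ.
sec²φ = 10.76  ⇒  cos²φ = 0.09294  ⇒  cos φ = 0.3049.
φ = arccos(0.3049) ≈ 72.3°.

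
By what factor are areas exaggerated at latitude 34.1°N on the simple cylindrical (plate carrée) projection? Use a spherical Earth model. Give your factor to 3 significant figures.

1.21

Plate carrée maps x = Rλ, y = Rφ. The meridian scale is h = 1 and the parallel scale is k = 1/cos φ = sec φ.
Areal scale = h·k = 1 × sec φ; at 34.1°, h = 1.000, k = 1.208, so h·k = 1.208.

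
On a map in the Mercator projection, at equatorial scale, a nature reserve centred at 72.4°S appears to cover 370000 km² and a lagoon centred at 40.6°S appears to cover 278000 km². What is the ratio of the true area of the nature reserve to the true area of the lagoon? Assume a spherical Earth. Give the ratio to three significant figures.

On Mercator the areal scale is sec²φ, so true area = apparent × cos²φ.
True area of nature reserve: 370000 × cos²(72.4°) = 370000 × 0.09143 = 33830 km².
True area of lagoon: 278000 × cos²(40.6°) = 278000 × 0.5765 = 160300 km².
Ratio = 33830 / 160300 ≈ 0.211.

0.211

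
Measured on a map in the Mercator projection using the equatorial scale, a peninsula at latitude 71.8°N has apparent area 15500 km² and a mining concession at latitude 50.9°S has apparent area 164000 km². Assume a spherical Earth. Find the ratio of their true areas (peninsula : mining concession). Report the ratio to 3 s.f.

0.0232

Since Mercator area scale is 1/cos²φ, the true area equals the apparent area multiplied by cos²φ.
True area of peninsula: 15500 × cos²(71.8°) = 15500 × 0.09755 = 1512 km².
True area of mining concession: 164000 × cos²(50.9°) = 164000 × 0.3978 = 65230 km².
Ratio = 1512 / 65230 ≈ 0.0232.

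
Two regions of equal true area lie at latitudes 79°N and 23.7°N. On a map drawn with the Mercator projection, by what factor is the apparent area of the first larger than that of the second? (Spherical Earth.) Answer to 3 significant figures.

Mercator areal scale is sec²φ.
At 79°: sec²(79°) = 1/0.1908² = 27.47.
At 23.7°: sec²(23.7°) = 1/0.9157² = 1.193.
Ratio = 27.47/1.193 = cos²(23.7°)/cos²(79°) ≈ 23.0.

23.0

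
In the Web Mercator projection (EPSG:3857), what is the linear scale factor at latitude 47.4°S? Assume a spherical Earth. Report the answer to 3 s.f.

1.48

The Mercator projection is conformal; its linear scale factor is the same in every direction and equals sec φ = 1/cos φ.
k = 1/cos 47.4° = 1/0.6769 = 1.477.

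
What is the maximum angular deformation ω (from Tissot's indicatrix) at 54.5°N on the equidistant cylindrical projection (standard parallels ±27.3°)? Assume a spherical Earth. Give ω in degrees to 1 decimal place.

24.2°

In the equirectangular projection with standard parallel φ₀ = 27.3° (x = Rλ cos φ₀, y = Rφ), meridians are true-scale (h = 1) and the parallel scale is k = cos φ₀ / cos φ.
At 54.5°: h = 1.000, k = 1.530; principal scales a = 1.530, b = 1.000.
sin(ω/2) = (a − b)/(a + b) = 0.5302/2.530 = 0.2096, so ω = 2 arcsin(0.2096) ≈ 24.2°.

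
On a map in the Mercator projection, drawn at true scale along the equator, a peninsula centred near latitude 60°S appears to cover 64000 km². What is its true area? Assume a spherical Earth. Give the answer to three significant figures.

16000 km²

Mercator is conformal, so the point scale is isotropic: h = k = sec φ = 1/cos φ.
Areal scale = k² = sec²φ = 1/cos²(60°) = 1/0.5000² = 4.000.
True area = apparent / (areal scale) = 64000 / 4.000 ≈ 16000 km².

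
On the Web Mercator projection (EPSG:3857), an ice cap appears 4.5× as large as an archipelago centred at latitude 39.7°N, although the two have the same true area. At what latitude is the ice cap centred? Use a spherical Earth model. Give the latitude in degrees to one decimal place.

For equal true areas on Mercator, apparent areas scale as sec²φ, so the ratio is cos²φ₂ / cos²φ₁.
cos²φ₂ / cos²φ₁ = 4.5  ⇒  cos φ₁ = cos 39.7° / √4.5 = 0.7694/2.121 = 0.3627.
φ₁ = arccos(0.3627) ≈ 68.7°.

68.7°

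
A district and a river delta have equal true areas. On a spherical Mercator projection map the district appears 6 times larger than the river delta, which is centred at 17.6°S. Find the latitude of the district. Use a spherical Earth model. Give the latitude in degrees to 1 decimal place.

67.1°

On Mercator, (apparent₁)/(apparent₂) = sec²φ₁ / sec²φ₂ when true areas are equal.
cos²φ₂ / cos²φ₁ = 6  ⇒  cos φ₁ = cos 17.6° / √6 = 0.9532/2.449 = 0.3891.
φ₁ = arccos(0.3891) ≈ 67.1°.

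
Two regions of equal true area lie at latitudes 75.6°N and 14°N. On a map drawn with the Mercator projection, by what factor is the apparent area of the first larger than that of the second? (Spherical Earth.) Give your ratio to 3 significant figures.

15.2

Mercator is conformal with k = sec φ, so areal scale = k² = sec²φ.
At 75.6°: sec²(75.6°) = 1/0.2487² = 16.17.
At 14°: sec²(14°) = 1/0.9703² = 1.062.
Ratio = 16.17/1.062 = cos²(14°)/cos²(75.6°) ≈ 15.2.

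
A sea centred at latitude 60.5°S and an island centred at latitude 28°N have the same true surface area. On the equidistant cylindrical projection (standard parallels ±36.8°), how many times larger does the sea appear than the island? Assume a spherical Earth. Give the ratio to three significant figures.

With standard parallel φ₀ = 36.8°, the equirectangular projection gives x = Rλ cos φ₀, y = Rφ, so h = 1 and k = cos 36.8° / cos φ.
Areal scale at 60.5°: h·k = 1.000 × 1.626 = 1.626.
Areal scale at 28°: h·k = 1.000 × 0.9069 = 0.9069.
Ratio = 1.626/0.9069 ≈ 1.79.

1.79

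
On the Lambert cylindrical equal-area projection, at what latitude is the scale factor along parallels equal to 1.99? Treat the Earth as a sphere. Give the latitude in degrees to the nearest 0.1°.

59.8°

The Lambert cylindrical equal-area projection is the cylindrical equal-area projection with its standard parallel at the equator (φ₀ = 0). Cylindrical equal-area (φ₀ = 0°): h = cos φ / cos 0° along meridians, k = cos 0° / cos φ along parallels; h·k = 1.
k = cos φ₀ / cos φ = 1.99  ⇒  cos φ = cos 0° / 1.99 = 0.5025.
φ = arccos(0.5025) ≈ 59.8°.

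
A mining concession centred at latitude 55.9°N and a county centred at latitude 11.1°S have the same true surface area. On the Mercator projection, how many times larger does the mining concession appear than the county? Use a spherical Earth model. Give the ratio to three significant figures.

3.06

Mercator areal scale is sec²φ.
At 55.9°: sec²(55.9°) = 1/0.5606² = 3.182.
At 11.1°: sec²(11.1°) = 1/0.9813² = 1.038.
Ratio = 3.182/1.038 = cos²(11.1°)/cos²(55.9°) ≈ 3.06.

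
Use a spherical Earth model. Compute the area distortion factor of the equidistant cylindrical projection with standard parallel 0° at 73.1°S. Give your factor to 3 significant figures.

3.44

Plate carrée maps x = Rλ, y = Rφ. The meridian scale is h = 1 and the parallel scale is k = 1/cos φ = sec φ.
Areal scale = h·k = 1 × sec φ; at 73.1°, h = 1.000, k = 3.440, so h·k = 3.440.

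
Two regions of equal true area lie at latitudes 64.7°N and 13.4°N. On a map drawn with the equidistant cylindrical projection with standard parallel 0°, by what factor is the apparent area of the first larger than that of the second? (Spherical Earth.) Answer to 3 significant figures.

For the equirectangular projection with φ₀ = 0 (plate carrée), h = 1 along meridians and k = sec φ along parallels.
Areal scale at 64.7°: h·k = 1.000 × 2.340 = 2.340.
Areal scale at 13.4°: h·k = 1.000 × 1.028 = 1.028.
Ratio = 2.340/1.028 ≈ 2.28.

2.28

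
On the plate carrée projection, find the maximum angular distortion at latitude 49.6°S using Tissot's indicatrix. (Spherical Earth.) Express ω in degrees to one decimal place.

24.7°

For the equirectangular projection with φ₀ = 0 (plate carrée), h = 1 along meridians and k = sec φ along parallels.
At 49.6°: h = 1.000, k = 1.543; principal scales a = 1.543, b = 1.000.
sin(ω/2) = (a − b)/(a + b) = 0.5429/2.543 = 0.2135, so ω = 2 arcsin(0.2135) ≈ 24.7°.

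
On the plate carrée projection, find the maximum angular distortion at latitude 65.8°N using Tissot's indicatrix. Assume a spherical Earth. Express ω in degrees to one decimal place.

49.5°

Plate carrée maps x = Rλ, y = Rφ. The meridian scale is h = 1 and the parallel scale is k = 1/cos φ = sec φ.
At 65.8°: h = 1.000, k = 2.439; principal scales a = 2.439, b = 1.000.
sin(ω/2) = (a − b)/(a + b) = 1.439/3.439 = 0.4185, so ω = 2 arcsin(0.4185) ≈ 49.5°.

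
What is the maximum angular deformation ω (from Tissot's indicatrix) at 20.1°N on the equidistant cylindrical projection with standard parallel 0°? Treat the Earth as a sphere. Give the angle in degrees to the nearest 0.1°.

Plate carrée maps x = Rλ, y = Rφ. The meridian scale is h = 1 and the parallel scale is k = 1/cos φ = sec φ.
At 20.1°: h = 1.000, k = 1.065; principal scales a = 1.065, b = 1.000.
sin(ω/2) = (a − b)/(a + b) = 0.06486/2.065 = 0.03141, so ω = 2 arcsin(0.03141) ≈ 3.6°.

3.6°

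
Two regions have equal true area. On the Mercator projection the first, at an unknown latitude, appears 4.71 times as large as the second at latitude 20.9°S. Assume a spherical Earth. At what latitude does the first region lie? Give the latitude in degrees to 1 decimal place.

64.5°

Mercator areal scale is sec²φ, so apparent-area ratio = sec²φ₁ / sec²φ₂ = cos²φ₂ / cos²φ₁.
cos²φ₂ / cos²φ₁ = 4.71  ⇒  cos φ₁ = cos 20.9° / √4.71 = 0.9342/2.170 = 0.4305.
φ₁ = arccos(0.4305) ≈ 64.5°.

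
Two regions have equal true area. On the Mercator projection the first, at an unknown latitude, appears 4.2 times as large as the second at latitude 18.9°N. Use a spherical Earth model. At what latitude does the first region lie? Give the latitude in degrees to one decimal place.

62.5°

For equal true areas on Mercator, apparent areas scale as sec²φ, so the ratio is cos²φ₂ / cos²φ₁.
cos²φ₂ / cos²φ₁ = 4.2  ⇒  cos φ₁ = cos 18.9° / √4.2 = 0.9461/2.049 = 0.4616.
φ₁ = arccos(0.4616) ≈ 62.5°.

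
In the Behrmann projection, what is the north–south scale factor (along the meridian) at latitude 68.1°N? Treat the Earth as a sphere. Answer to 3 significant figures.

0.431

The Behrmann projection is cylindrical equal-area with φ₀ = 30°. Cylindrical equal-area (φ₀ = 30°): h = cos φ / cos 30° along meridians, k = cos 30° / cos φ along parallels; h·k = 1.
h = cos 68.1° / cos 30° = 0.3730/0.8660 = 0.4307.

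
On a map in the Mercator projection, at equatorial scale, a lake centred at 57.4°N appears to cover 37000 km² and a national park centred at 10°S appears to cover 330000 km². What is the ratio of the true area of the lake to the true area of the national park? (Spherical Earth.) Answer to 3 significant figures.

On Mercator the areal scale is sec²φ, so true area = apparent × cos²φ.
True area of lake: 37000 × cos²(57.4°) = 37000 × 0.2903 = 10740 km².
True area of national park: 330000 × cos²(10°) = 330000 × 0.9698 = 320000 km².
Ratio = 10740 / 320000 ≈ 0.0336.

0.0336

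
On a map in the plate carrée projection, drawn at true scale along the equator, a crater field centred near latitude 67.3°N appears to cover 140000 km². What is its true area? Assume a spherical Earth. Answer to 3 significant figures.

54000 km²

Plate carrée maps x = Rλ, y = Rφ. The meridian scale is h = 1 and the parallel scale is k = 1/cos φ = sec φ.
Areal scale = h·k = 1 × sec φ; at 67.3°, h = 1.000, k = 2.591, so h·k = 2.591.
True area = apparent / (areal scale) = 140000 / 2.591 ≈ 54000 km².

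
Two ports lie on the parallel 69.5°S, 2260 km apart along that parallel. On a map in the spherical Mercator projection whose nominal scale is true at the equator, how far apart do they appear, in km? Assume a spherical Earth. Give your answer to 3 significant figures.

The Mercator projection is conformal; its linear scale factor is the same in every direction and equals sec φ = 1/cos φ.
Along the parallel, k = sec 69.5° = 1/0.3502 = 2.855.
Map distance = 2260 × 2.855 ≈ 6450 km.

6450 km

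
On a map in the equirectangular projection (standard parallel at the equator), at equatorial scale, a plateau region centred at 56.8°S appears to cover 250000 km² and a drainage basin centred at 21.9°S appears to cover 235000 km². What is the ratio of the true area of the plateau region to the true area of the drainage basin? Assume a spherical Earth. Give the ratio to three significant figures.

0.628

On the plate carrée, areal scale = h·k = 1 × sec φ, so true area = apparent × cos φ.
True area of plateau region: 250000 × cos(56.8°) = 250000 × 0.5476 = 136900 km².
True area of drainage basin: 235000 × cos(21.9°) = 235000 × 0.9278 = 218000 km².
Ratio = 136900 / 218000 ≈ 0.628.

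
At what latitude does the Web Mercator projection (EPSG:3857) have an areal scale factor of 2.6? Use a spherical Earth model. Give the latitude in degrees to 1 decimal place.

Mercator areal scale is sec²φ.
sec²φ = 2.6  ⇒  cos²φ = 0.3846  ⇒  cos φ = 0.6202.
φ = arccos(0.6202) ≈ 51.7°.

51.7°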